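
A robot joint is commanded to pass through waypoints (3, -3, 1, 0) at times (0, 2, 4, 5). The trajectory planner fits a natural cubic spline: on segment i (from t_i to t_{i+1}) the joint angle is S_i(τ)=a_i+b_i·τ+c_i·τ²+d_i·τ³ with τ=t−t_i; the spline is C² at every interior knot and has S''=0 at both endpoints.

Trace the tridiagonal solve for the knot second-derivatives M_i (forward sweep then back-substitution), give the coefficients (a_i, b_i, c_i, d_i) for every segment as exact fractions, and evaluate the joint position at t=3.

Δ: Δ0=-3, Δ1=2, Δ2=-1
row 1: diag=8, rhs=30; c'=1/4, d'=15/4
row 2: denom=6−2·1/4=11/2; d'=(-18−2·15/4)/(11/2)=-51/11
back: M2=-51/11
back: M1=15/4−1/4·-51/11=54/11
M: M0=0, M1=54/11, M2=-51/11, M3=0
seg 0: a=3, c=M0/2=0, d=(M1−M0)/(6·2)=9/22, b=Δ0−h0·(2M0+M1)/6=-51/11
seg 1: a=-3, c=M1/2=27/11, d=(M2−M1)/(6·2)=-35/44, b=Δ1−h1·(2M1+M2)/6=3/11
seg 2: a=1, c=M2/2=-51/22, d=(M3−M2)/(6·1)=17/22, b=Δ2−h2·(2M2+M3)/6=6/11
t_q=3 → seg 1, τ=1; S=-3+3/11·τ+27/11·τ²+-35/44·τ³=-47/44

  seg 0: a=3 b=-51/11 c=0 d=9/22
  seg 1: a=-3 b=3/11 c=27/11 d=-35/44
  seg 2: a=1 b=6/11 c=-51/22 d=17/22
S(3) = -47/44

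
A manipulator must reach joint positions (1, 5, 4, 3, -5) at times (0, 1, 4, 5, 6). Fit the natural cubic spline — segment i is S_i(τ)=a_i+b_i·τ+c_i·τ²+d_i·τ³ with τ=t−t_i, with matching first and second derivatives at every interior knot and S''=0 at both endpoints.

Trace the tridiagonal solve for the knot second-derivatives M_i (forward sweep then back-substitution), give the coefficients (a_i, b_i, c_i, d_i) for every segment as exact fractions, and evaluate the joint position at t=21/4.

Δ: Δ0=4, Δ1=-1/3, Δ2=-1, Δ3=-8
row 1: diag=8, rhs=-26; c'=3/8, d'=-13/4
row 2: denom=8−3·3/8=55/8; d'=(-4−3·-13/4)/(55/8)=46/55
row 3: denom=4−1·8/55=212/55; d'=(-42−1·46/55)/(212/55)=-589/53
back: M3=-589/53
back: M2=46/55−8/55·-589/53=130/53
back: M1=-13/4−3/8·130/53=-221/53
M: M0=0, M1=-221/53, M2=130/53, M3=-589/53, M4=0
seg 0: a=1, c=M0/2=0, d=(M1−M0)/(6·1)=-221/318, b=Δ0−h0·(2M0+M1)/6=1493/318
seg 1: a=5, c=M1/2=-221/106, d=(M2−M1)/(6·3)=39/106, b=Δ1−h1·(2M1+M2)/6=415/159
seg 2: a=4, c=M2/2=65/53, d=(M3−M2)/(6·1)=-719/318, b=Δ2−h2·(2M2+M3)/6=11/318
seg 3: a=3, c=M3/2=-589/106, d=(M4−M3)/(6·1)=589/318, b=Δ3−h3·(2M3+M4)/6=-683/159
t_q=21/4 → seg 3, τ=1/4; S=3+-683/159·τ+-589/106·τ²+589/318·τ³=10907/6784

  seg 0: a=1 b=1493/318 c=0 d=-221/318
  seg 1: a=5 b=415/159 c=-221/106 d=39/106
  seg 2: a=4 b=11/318 c=65/53 d=-719/318
  seg 3: a=3 b=-683/159 c=-589/106 d=589/318
S(21/4) = 10907/6784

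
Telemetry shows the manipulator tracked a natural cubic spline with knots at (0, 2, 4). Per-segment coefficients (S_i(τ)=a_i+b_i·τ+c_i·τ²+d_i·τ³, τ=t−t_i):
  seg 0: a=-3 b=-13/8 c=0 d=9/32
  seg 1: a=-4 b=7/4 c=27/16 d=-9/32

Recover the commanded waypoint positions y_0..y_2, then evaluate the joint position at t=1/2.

y_0=-3 y_1=-4 y_2=4
S(1/2) = -967/256

y_0 = S_0(0) = a_0 = -3
y_1 = S_1(0) = a_1 = -4
y_2 = S_1(2) = 4
t_q=1/2 is in segment 0 (τ=1/2); S_0(τ)=-967/256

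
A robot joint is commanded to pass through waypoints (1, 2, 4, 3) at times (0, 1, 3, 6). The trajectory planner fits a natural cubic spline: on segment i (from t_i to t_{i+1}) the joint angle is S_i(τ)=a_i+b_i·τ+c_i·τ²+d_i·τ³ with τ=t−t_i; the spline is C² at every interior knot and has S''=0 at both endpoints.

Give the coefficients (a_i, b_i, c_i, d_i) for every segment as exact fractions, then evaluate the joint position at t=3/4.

Δ: Δ0=1, Δ1=1, Δ2=-1/3
row 1: diag=6, rhs=0; c'=1/3, d'=0
row 2: denom=10−2·1/3=28/3; d'=(-8−2·0)/(28/3)=-6/7
back: M2=-6/7
back: M1=0−1/3·-6/7=2/7
M: M0=0, M1=2/7, M2=-6/7, M3=0
seg 0: a=1, c=M0/2=0, d=(M1−M0)/(6·1)=1/21, b=Δ0−h0·(2M0+M1)/6=20/21
seg 1: a=2, c=M1/2=1/7, d=(M2−M1)/(6·2)=-2/21, b=Δ1−h1·(2M1+M2)/6=23/21
seg 2: a=4, c=M2/2=-3/7, d=(M3−M2)/(6·3)=1/21, b=Δ2−h2·(2M2+M3)/6=11/21
t_q=3/4 → seg 0, τ=3/4; S=1+20/21·τ+0·τ²+1/21·τ³=111/64

  seg 0: a=1 b=20/21 c=0 d=1/21
  seg 1: a=2 b=23/21 c=1/7 d=-2/21
  seg 2: a=4 b=11/21 c=-3/7 d=1/21
S(3/4) = 111/64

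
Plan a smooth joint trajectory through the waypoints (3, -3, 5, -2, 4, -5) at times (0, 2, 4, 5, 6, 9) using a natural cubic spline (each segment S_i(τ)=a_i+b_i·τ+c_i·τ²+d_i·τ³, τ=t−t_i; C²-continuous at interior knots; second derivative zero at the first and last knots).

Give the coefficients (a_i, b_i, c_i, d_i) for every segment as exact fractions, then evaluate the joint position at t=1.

Δ: Δ0=-3, Δ1=4, Δ2=-7, Δ3=6, Δ4=-3
row 1: diag=8, rhs=42; c'=1/4, d'=21/4
row 2: denom=6−2·1/4=11/2; d'=(-66−2·21/4)/(11/2)=-153/11
row 3: denom=4−1·2/11=42/11; d'=(78−1·-153/11)/(42/11)=337/14
row 4: denom=8−1·11/42=325/42; d'=(-54−1·337/14)/(325/42)=-3279/325
back: M4=-3279/325
back: M3=337/14−11/42·-3279/325=8682/325
back: M2=-153/11−2/11·8682/325=-6099/325
back: M1=21/4−1/4·-6099/325=3231/325
M: M0=0, M1=3231/325, M2=-6099/325, M3=8682/325, M4=-3279/325, M5=0
seg 0: a=3, c=M0/2=0, d=(M1−M0)/(6·2)=1077/1300, b=Δ0−h0·(2M0+M1)/6=-2052/325
seg 1: a=-3, c=M1/2=3231/650, d=(M2−M1)/(6·2)=-311/130, b=Δ1−h1·(2M1+M2)/6=1179/325
seg 2: a=5, c=M2/2=-6099/650, d=(M3−M2)/(6·1)=379/50, b=Δ2−h2·(2M2+M3)/6=-1689/325
seg 3: a=-2, c=M3/2=4341/325, d=(M4−M3)/(6·1)=-3987/650, b=Δ3−h3·(2M3+M4)/6=-159/130
seg 4: a=4, c=M4/2=-3279/650, d=(M5−M4)/(6·3)=1093/1950, b=Δ4−h4·(2M4+M5)/6=2304/325
t_q=1 → seg 0, τ=1; S=3+-2052/325·τ+0·τ²+1077/1300·τ³=-3231/1300

  seg 0: a=3 b=-2052/325 c=0 d=1077/1300
  seg 1: a=-3 b=1179/325 c=3231/650 d=-311/130
  seg 2: a=5 b=-1689/325 c=-6099/650 d=379/50
  seg 3: a=-2 b=-159/130 c=4341/325 d=-3987/650
  seg 4: a=4 b=2304/325 c=-3279/650 d=1093/1950
S(1) = -3231/1300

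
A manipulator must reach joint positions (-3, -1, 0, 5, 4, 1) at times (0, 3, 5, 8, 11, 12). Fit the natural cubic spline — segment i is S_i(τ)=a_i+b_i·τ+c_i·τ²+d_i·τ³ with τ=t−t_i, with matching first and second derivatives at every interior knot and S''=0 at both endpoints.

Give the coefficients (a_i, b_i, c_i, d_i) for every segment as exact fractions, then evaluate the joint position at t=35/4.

  seg 0: a=-3 b=130/159 c=0 d=-8/477
  seg 1: a=-1 b=58/159 c=-8/53 d=139/1272
  seg 2: a=0 b=341/318 c=107/212 d=-65/636
  seg 3: a=5 b=853/636 c=-22/53 d=-91/1908
  seg 4: a=4 b=-775/318 c=-179/212 d=179/636
S(35/4) = 78047/13568

Δ: Δ0=2/3, Δ1=1/2, Δ2=5/3, Δ3=-1/3, Δ4=-3
row 1: diag=10, rhs=-1; c'=1/5, d'=-1/10
row 2: denom=10−2·1/5=48/5; d'=(7−2·-1/10)/(48/5)=3/4
row 3: denom=12−3·5/16=177/16; d'=(-12−3·3/4)/(177/16)=-76/59
row 4: denom=8−3·16/59=424/59; d'=(-16−3·-76/59)/(424/59)=-179/106
back: M4=-179/106
back: M3=-76/59−16/59·-179/106=-44/53
back: M2=3/4−5/16·-44/53=107/106
back: M1=-1/10−1/5·107/106=-16/53
M: M0=0, M1=-16/53, M2=107/106, M3=-44/53, M4=-179/106, M5=0
seg 0: a=-3, c=M0/2=0, d=(M1−M0)/(6·3)=-8/477, b=Δ0−h0·(2M0+M1)/6=130/159
seg 1: a=-1, c=M1/2=-8/53, d=(M2−M1)/(6·2)=139/1272, b=Δ1−h1·(2M1+M2)/6=58/159
seg 2: a=0, c=M2/2=107/212, d=(M3−M2)/(6·3)=-65/636, b=Δ2−h2·(2M2+M3)/6=341/318
seg 3: a=5, c=M3/2=-22/53, d=(M4−M3)/(6·3)=-91/1908, b=Δ3−h3·(2M3+M4)/6=853/636
seg 4: a=4, c=M4/2=-179/212, d=(M5−M4)/(6·1)=179/636, b=Δ4−h4·(2M4+M5)/6=-775/318
t_q=35/4 → seg 3, τ=3/4; S=5+853/636·τ+-22/53·τ²+-91/1908·τ³=78047/13568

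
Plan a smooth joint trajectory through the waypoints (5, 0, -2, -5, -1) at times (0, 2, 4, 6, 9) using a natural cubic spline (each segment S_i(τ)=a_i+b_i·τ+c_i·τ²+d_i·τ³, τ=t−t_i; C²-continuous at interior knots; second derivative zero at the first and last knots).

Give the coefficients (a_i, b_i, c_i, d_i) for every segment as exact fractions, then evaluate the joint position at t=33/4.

  seg 0: a=5 b=-634/213 c=0 d=203/1704
  seg 1: a=0 b=-659/426 c=203/284 d=-47/213
  seg 2: a=-2 b=-569/426 c=-173/284 d=449/1704
  seg 3: a=-5 b=-130/213 c=69/71 d=-23/213
S(33/4) = -12193/4544

Δ: Δ0=-5/2, Δ1=-1, Δ2=-3/2, Δ3=4/3
row 1: diag=8, rhs=9; c'=1/4, d'=9/8
row 2: denom=8−2·1/4=15/2; d'=(-3−2·9/8)/(15/2)=-7/10
row 3: denom=10−2·4/15=142/15; d'=(17−2·-7/10)/(142/15)=138/71
back: M3=138/71
back: M2=-7/10−4/15·138/71=-173/142
back: M1=9/8−1/4·-173/142=203/142
M: M0=0, M1=203/142, M2=-173/142, M3=138/71, M4=0
seg 0: a=5, c=M0/2=0, d=(M1−M0)/(6·2)=203/1704, b=Δ0−h0·(2M0+M1)/6=-634/213
seg 1: a=0, c=M1/2=203/284, d=(M2−M1)/(6·2)=-47/213, b=Δ1−h1·(2M1+M2)/6=-659/426
seg 2: a=-2, c=M2/2=-173/284, d=(M3−M2)/(6·2)=449/1704, b=Δ2−h2·(2M2+M3)/6=-569/426
seg 3: a=-5, c=M3/2=69/71, d=(M4−M3)/(6·3)=-23/213, b=Δ3−h3·(2M3+M4)/6=-130/213
t_q=33/4 → seg 3, τ=9/4; S=-5+-130/213·τ+69/71·τ²+-23/213·τ³=-12193/4544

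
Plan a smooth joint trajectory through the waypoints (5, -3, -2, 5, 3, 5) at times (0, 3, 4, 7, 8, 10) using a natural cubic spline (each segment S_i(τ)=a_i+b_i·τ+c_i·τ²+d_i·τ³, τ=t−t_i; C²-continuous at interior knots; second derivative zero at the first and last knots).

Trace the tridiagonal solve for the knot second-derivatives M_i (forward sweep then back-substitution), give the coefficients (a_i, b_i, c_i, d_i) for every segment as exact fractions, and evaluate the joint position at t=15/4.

Δ: Δ0=-8/3, Δ1=1, Δ2=7/3, Δ3=-2, Δ4=1
row 1: diag=8, rhs=22; c'=1/8, d'=11/4
row 2: denom=8−1·1/8=63/8; d'=(8−1·11/4)/(63/8)=2/3
row 3: denom=8−3·8/21=48/7; d'=(-26−3·2/3)/(48/7)=-49/12
row 4: denom=6−1·7/48=281/48; d'=(18−1·-49/12)/(281/48)=1060/281
back: M4=1060/281
back: M3=-49/12−7/48·1060/281=-1302/281
back: M2=2/3−8/21·-1302/281=2050/843
back: M1=11/4−1/8·2050/843=2062/843
M: M0=0, M1=2062/843, M2=2050/843, M3=-1302/281, M4=1060/281, M5=0
seg 0: a=5, c=M0/2=0, d=(M1−M0)/(6·3)=1031/7587, b=Δ0−h0·(2M0+M1)/6=-1093/281
seg 1: a=-3, c=M1/2=1031/843, d=(M2−M1)/(6·1)=-2/843, b=Δ1−h1·(2M1+M2)/6=-62/281
seg 2: a=-2, c=M2/2=1025/843, d=(M3−M2)/(6·3)=-2978/7587, b=Δ2−h2·(2M2+M3)/6=1870/843
seg 3: a=5, c=M3/2=-651/281, d=(M4−M3)/(6·1)=1181/843, b=Δ3−h3·(2M3+M4)/6=-914/843
seg 4: a=3, c=M4/2=530/281, d=(M5−M4)/(6·2)=-265/843, b=Δ4−h4·(2M4+M5)/6=-1277/843
t_q=15/4 → seg 1, τ=3/4; S=-3+-62/281·τ+1031/843·τ²+-2/843·τ³=-22287/8992

  seg 0: a=5 b=-1093/281 c=0 d=1031/7587
  seg 1: a=-3 b=-62/281 c=1031/843 d=-2/843
  seg 2: a=-2 b=1870/843 c=1025/843 d=-2978/7587
  seg 3: a=5 b=-914/843 c=-651/281 d=1181/843
  seg 4: a=3 b=-1277/843 c=530/281 d=-265/843
S(15/4) = -22287/8992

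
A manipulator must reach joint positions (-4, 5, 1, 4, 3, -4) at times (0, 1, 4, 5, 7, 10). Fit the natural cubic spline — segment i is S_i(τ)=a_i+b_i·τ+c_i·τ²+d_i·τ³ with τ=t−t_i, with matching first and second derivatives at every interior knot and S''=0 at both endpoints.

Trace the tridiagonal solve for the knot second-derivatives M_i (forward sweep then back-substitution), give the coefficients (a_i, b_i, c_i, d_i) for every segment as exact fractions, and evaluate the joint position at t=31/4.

  seg 0: a=-4 b=8087/750 c=0 d=-1337/750
  seg 1: a=5 b=2038/375 c=-1337/250 d=773/750
  seg 2: a=1 b=881/750 c=491/125 d=-1577/750
  seg 3: a=4 b=1021/375 c=-119/50 d=1153/3000
  seg 4: a=3 b=-1639/750 c=-37/500 d=37/4500
S(31/4) = 42331/32000

Δ: Δ0=9, Δ1=-4/3, Δ2=3, Δ3=-1/2, Δ4=-7/3
row 1: diag=8, rhs=-62; c'=3/8, d'=-31/4
row 2: denom=8−3·3/8=55/8; d'=(26−3·-31/4)/(55/8)=394/55
row 3: denom=6−1·8/55=322/55; d'=(-21−1·394/55)/(322/55)=-1549/322
row 4: denom=10−2·55/161=1500/161; d'=(-11−2·-1549/322)/(1500/161)=-37/250
back: M4=-37/250
back: M3=-1549/322−55/161·-37/250=-119/25
back: M2=394/55−8/55·-119/25=982/125
back: M1=-31/4−3/8·982/125=-1337/125
M: M0=0, M1=-1337/125, M2=982/125, M3=-119/25, M4=-37/250, M5=0
seg 0: a=-4, c=M0/2=0, d=(M1−M0)/(6·1)=-1337/750, b=Δ0−h0·(2M0+M1)/6=8087/750
seg 1: a=5, c=M1/2=-1337/250, d=(M2−M1)/(6·3)=773/750, b=Δ1−h1·(2M1+M2)/6=2038/375
seg 2: a=1, c=M2/2=491/125, d=(M3−M2)/(6·1)=-1577/750, b=Δ2−h2·(2M2+M3)/6=881/750
seg 3: a=4, c=M3/2=-119/50, d=(M4−M3)/(6·2)=1153/3000, b=Δ3−h3·(2M3+M4)/6=1021/375
seg 4: a=3, c=M4/2=-37/500, d=(M5−M4)/(6·3)=37/4500, b=Δ4−h4·(2M4+M5)/6=-1639/750
t_q=31/4 → seg 4, τ=3/4; S=3+-1639/750·τ+-37/500·τ²+37/4500·τ³=42331/32000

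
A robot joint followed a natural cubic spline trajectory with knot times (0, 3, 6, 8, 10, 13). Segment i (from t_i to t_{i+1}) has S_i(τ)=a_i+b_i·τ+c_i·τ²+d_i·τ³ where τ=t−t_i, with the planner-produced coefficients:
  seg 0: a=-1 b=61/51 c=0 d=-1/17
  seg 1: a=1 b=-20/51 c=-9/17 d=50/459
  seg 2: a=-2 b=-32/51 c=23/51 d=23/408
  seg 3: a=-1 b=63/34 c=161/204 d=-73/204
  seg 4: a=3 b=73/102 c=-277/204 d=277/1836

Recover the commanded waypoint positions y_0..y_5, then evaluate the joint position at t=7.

y_0=-1 y_1=1 y_2=-2 y_3=-1 y_4=3 y_5=-3
S(7) = -865/408

y_0 = S_0(0) = a_0 = -1
y_1 = S_1(0) = a_1 = 1
y_2 = S_2(0) = a_2 = -2
y_3 = S_3(0) = a_3 = -1
y_4 = S_4(0) = a_4 = 3
y_5 = S_4(3) = -3
t_q=7 is in segment 2 (τ=1); S_2(τ)=-865/408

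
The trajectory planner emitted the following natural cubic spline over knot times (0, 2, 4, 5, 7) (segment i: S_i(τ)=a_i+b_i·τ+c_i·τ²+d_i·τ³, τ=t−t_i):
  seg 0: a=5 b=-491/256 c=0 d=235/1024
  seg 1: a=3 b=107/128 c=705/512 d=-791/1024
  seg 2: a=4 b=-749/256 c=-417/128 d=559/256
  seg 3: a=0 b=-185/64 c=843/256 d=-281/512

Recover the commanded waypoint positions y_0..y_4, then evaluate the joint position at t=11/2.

y_0 = S_0(0) = a_0 = 5
y_1 = S_1(0) = a_1 = 3
y_2 = S_2(0) = a_2 = 4
y_3 = S_3(0) = a_3 = 0
y_4 = S_3(2) = 3
t_q=11/2 is in segment 3 (τ=1/2); S_3(τ)=-2829/4096

y_0=5 y_1=3 y_2=4 y_3=0 y_4=3
S(11/2) = -2829/4096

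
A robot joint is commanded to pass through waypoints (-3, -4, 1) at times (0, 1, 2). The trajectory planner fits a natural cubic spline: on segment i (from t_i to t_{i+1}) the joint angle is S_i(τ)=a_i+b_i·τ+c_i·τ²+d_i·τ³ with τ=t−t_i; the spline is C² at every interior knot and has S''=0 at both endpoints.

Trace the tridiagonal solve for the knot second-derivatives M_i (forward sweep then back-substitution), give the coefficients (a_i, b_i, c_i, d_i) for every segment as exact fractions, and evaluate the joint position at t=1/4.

  seg 0: a=-3 b=-5/2 c=0 d=3/2
  seg 1: a=-4 b=2 c=9/2 d=-3/2
S(1/4) = -461/128

Δ: Δ0=-1, Δ1=5
row 1: diag=4, rhs=36; c'=1/4, d'=9
back: M1=9
M: M0=0, M1=9, M2=0
seg 0: a=-3, c=M0/2=0, d=(M1−M0)/(6·1)=3/2, b=Δ0−h0·(2M0+M1)/6=-5/2
seg 1: a=-4, c=M1/2=9/2, d=(M2−M1)/(6·1)=-3/2, b=Δ1−h1·(2M1+M2)/6=2
t_q=1/4 → seg 0, τ=1/4; S=-3+-5/2·τ+0·τ²+3/2·τ³=-461/128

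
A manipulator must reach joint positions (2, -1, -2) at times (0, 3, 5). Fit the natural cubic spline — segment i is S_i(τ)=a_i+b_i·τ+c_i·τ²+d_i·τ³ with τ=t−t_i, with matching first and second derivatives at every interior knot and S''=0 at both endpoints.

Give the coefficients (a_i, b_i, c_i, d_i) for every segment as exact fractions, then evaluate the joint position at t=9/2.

Δ: Δ0=-1, Δ1=-1/2
row 1: diag=10, rhs=3; c'=1/5, d'=3/10
back: M1=3/10
M: M0=0, M1=3/10, M2=0
seg 0: a=2, c=M0/2=0, d=(M1−M0)/(6·3)=1/60, b=Δ0−h0·(2M0+M1)/6=-23/20
seg 1: a=-1, c=M1/2=3/20, d=(M2−M1)/(6·2)=-1/40, b=Δ1−h1·(2M1+M2)/6=-7/10
t_q=9/2 → seg 1, τ=3/2; S=-1+-7/10·τ+3/20·τ²+-1/40·τ³=-115/64

  seg 0: a=2 b=-23/20 c=0 d=1/60
  seg 1: a=-1 b=-7/10 c=3/20 d=-1/40
S(9/2) = -115/64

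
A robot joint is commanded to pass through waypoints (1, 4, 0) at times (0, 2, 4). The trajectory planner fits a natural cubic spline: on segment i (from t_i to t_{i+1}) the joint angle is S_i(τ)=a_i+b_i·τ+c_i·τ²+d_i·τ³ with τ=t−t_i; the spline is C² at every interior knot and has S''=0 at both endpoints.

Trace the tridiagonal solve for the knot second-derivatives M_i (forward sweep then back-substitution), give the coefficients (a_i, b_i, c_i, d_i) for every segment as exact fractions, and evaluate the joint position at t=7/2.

Δ: Δ0=3/2, Δ1=-2
row 1: diag=8, rhs=-21; c'=1/4, d'=-21/8
back: M1=-21/8
M: M0=0, M1=-21/8, M2=0
seg 0: a=1, c=M0/2=0, d=(M1−M0)/(6·2)=-7/32, b=Δ0−h0·(2M0+M1)/6=19/8
seg 1: a=4, c=M1/2=-21/16, d=(M2−M1)/(6·2)=7/32, b=Δ1−h1·(2M1+M2)/6=-1/4
t_q=7/2 → seg 1, τ=3/2; S=4+-1/4·τ+-21/16·τ²+7/32·τ³=361/256

  seg 0: a=1 b=19/8 c=0 d=-7/32
  seg 1: a=4 b=-1/4 c=-21/16 d=7/32
S(7/2) = 361/256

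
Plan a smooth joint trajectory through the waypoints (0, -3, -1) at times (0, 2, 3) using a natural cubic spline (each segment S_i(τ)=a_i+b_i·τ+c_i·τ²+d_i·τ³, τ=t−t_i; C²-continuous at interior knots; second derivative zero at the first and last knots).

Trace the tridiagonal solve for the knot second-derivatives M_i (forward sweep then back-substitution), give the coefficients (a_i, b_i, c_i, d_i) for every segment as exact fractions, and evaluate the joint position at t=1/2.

  seg 0: a=0 b=-8/3 c=0 d=7/24
  seg 1: a=-3 b=5/6 c=7/4 d=-7/12
S(1/2) = -83/64

Δ: Δ0=-3/2, Δ1=2
row 1: diag=6, rhs=21; c'=1/6, d'=7/2
back: M1=7/2
M: M0=0, M1=7/2, M2=0
seg 0: a=0, c=M0/2=0, d=(M1−M0)/(6·2)=7/24, b=Δ0−h0·(2M0+M1)/6=-8/3
seg 1: a=-3, c=M1/2=7/4, d=(M2−M1)/(6·1)=-7/12, b=Δ1−h1·(2M1+M2)/6=5/6
t_q=1/2 → seg 0, τ=1/2; S=0+-8/3·τ+0·τ²+7/24·τ³=-83/64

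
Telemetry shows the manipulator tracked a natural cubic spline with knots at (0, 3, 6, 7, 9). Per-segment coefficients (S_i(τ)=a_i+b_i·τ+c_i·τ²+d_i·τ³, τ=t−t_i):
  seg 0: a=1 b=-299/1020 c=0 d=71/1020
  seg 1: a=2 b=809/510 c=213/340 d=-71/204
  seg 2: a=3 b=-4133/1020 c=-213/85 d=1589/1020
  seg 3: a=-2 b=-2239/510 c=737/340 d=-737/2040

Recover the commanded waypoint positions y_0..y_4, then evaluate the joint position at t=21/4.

y_0 = S_0(0) = a_0 = 1
y_1 = S_1(0) = a_1 = 2
y_2 = S_2(0) = a_2 = 3
y_3 = S_3(0) = a_3 = -2
y_4 = S_3(2) = -5
t_q=21/4 is in segment 1 (τ=9/4); S_1(τ)=103931/21760

y_0=1 y_1=2 y_2=3 y_3=-2 y_4=-5
S(21/4) = 103931/21760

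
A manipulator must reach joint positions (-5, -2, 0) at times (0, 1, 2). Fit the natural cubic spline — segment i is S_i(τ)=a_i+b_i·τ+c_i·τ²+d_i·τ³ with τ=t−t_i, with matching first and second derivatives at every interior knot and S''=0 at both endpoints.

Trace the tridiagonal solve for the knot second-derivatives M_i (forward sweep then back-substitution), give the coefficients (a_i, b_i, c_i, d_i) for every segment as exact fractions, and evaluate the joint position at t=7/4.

  seg 0: a=-5 b=13/4 c=0 d=-1/4
  seg 1: a=-2 b=5/2 c=-3/4 d=1/4
S(7/4) = -113/256

Δ: Δ0=3, Δ1=2
row 1: diag=4, rhs=-6; c'=1/4, d'=-3/2
back: M1=-3/2
M: M0=0, M1=-3/2, M2=0
seg 0: a=-5, c=M0/2=0, d=(M1−M0)/(6·1)=-1/4, b=Δ0−h0·(2M0+M1)/6=13/4
seg 1: a=-2, c=M1/2=-3/4, d=(M2−M1)/(6·1)=1/4, b=Δ1−h1·(2M1+M2)/6=5/2
t_q=7/4 → seg 1, τ=3/4; S=-2+5/2·τ+-3/4·τ²+1/4·τ³=-113/256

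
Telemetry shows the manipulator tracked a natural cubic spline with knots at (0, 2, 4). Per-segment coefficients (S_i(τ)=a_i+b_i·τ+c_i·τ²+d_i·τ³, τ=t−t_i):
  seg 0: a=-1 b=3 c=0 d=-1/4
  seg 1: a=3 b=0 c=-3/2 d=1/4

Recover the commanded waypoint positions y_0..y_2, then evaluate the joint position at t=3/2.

y_0=-1 y_1=3 y_2=-1
S(3/2) = 85/32

y_0 = S_0(0) = a_0 = -1
y_1 = S_1(0) = a_1 = 3
y_2 = S_1(2) = -1
t_q=3/2 is in segment 0 (τ=3/2); S_0(τ)=85/32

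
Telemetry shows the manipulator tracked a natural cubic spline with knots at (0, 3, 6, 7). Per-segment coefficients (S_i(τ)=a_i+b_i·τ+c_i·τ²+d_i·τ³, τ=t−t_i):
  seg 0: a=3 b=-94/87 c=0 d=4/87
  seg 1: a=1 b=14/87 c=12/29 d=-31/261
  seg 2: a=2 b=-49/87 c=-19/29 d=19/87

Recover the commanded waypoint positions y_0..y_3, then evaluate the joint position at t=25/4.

y_0=3 y_1=1 y_2=2 y_3=1
S(25/4) = 3381/1856

y_0 = S_0(0) = a_0 = 3
y_1 = S_1(0) = a_1 = 1
y_2 = S_2(0) = a_2 = 2
y_3 = S_2(1) = 1
t_q=25/4 is in segment 2 (τ=1/4); S_2(τ)=3381/1856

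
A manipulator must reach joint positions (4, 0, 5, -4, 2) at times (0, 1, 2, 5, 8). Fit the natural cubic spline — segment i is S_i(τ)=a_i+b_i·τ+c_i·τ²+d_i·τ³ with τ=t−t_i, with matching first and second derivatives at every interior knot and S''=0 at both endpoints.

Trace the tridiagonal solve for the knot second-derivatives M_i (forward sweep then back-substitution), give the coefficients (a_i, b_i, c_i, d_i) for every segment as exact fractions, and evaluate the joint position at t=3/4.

  seg 0: a=4 b=-373/56 c=0 d=149/56
  seg 1: a=0 b=37/28 c=447/56 d=-241/56
  seg 2: a=5 b=35/8 c=-69/14 d=415/504
  seg 3: a=-4 b=-83/28 c=139/56 d=-139/504
S(3/4) = 65/512

Δ: Δ0=-4, Δ1=5, Δ2=-3, Δ3=2
row 1: diag=4, rhs=54; c'=1/4, d'=27/2
row 2: denom=8−1·1/4=31/4; d'=(-48−1·27/2)/(31/4)=-246/31
row 3: denom=12−3·12/31=336/31; d'=(30−3·-246/31)/(336/31)=139/28
back: M3=139/28
back: M2=-246/31−12/31·139/28=-69/7
back: M1=27/2−1/4·-69/7=447/28
M: M0=0, M1=447/28, M2=-69/7, M3=139/28, M4=0
seg 0: a=4, c=M0/2=0, d=(M1−M0)/(6·1)=149/56, b=Δ0−h0·(2M0+M1)/6=-373/56
seg 1: a=0, c=M1/2=447/56, d=(M2−M1)/(6·1)=-241/56, b=Δ1−h1·(2M1+M2)/6=37/28
seg 2: a=5, c=M2/2=-69/14, d=(M3−M2)/(6·3)=415/504, b=Δ2−h2·(2M2+M3)/6=35/8
seg 3: a=-4, c=M3/2=139/56, d=(M4−M3)/(6·3)=-139/504, b=Δ3−h3·(2M3+M4)/6=-83/28
t_q=3/4 → seg 0, τ=3/4; S=4+-373/56·τ+0·τ²+149/56·τ³=65/512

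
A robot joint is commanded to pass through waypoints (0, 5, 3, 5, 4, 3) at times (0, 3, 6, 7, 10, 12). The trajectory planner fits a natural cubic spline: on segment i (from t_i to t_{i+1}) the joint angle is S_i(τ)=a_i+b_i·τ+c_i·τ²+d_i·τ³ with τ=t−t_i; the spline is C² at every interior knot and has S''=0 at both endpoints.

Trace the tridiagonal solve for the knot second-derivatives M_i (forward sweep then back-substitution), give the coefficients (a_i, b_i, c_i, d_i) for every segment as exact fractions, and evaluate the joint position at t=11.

  seg 0: a=0 b=10607/4038 c=0 d=-3877/36342
  seg 1: a=5 b=-512/2019 c=-3877/4038 d=369/1346
  seg 2: a=3 b=5603/4038 c=3043/2019 d=-3613/4038
  seg 3: a=5 b=1156/673 c=-4753/4038 d=5977/36342
  seg 4: a=4 b=-1217/1346 c=204/673 d=-34/673
S(11) = 4507/1346

Δ: Δ0=5/3, Δ1=-2/3, Δ2=2, Δ3=-1/3, Δ4=-1/2
row 1: diag=12, rhs=-14; c'=1/4, d'=-7/6
row 2: denom=8−3·1/4=29/4; d'=(16−3·-7/6)/(29/4)=78/29
row 3: denom=8−1·4/29=228/29; d'=(-14−1·78/29)/(228/29)=-121/57
row 4: denom=10−3·29/76=673/76; d'=(-1−3·-121/57)/(673/76)=408/673
back: M4=408/673
back: M3=-121/57−29/76·408/673=-4753/2019
back: M2=78/29−4/29·-4753/2019=6086/2019
back: M1=-7/6−1/4·6086/2019=-3877/2019
M: M0=0, M1=-3877/2019, M2=6086/2019, M3=-4753/2019, M4=408/673, M5=0
seg 0: a=0, c=M0/2=0, d=(M1−M0)/(6·3)=-3877/36342, b=Δ0−h0·(2M0+M1)/6=10607/4038
seg 1: a=5, c=M1/2=-3877/4038, d=(M2−M1)/(6·3)=369/1346, b=Δ1−h1·(2M1+M2)/6=-512/2019
seg 2: a=3, c=M2/2=3043/2019, d=(M3−M2)/(6·1)=-3613/4038, b=Δ2−h2·(2M2+M3)/6=5603/4038
seg 3: a=5, c=M3/2=-4753/4038, d=(M4−M3)/(6·3)=5977/36342, b=Δ3−h3·(2M3+M4)/6=1156/673
seg 4: a=4, c=M4/2=204/673, d=(M5−M4)/(6·2)=-34/673, b=Δ4−h4·(2M4+M5)/6=-1217/1346
t_q=11 → seg 4, τ=1; S=4+-1217/1346·τ+204/673·τ²+-34/673·τ³=4507/1346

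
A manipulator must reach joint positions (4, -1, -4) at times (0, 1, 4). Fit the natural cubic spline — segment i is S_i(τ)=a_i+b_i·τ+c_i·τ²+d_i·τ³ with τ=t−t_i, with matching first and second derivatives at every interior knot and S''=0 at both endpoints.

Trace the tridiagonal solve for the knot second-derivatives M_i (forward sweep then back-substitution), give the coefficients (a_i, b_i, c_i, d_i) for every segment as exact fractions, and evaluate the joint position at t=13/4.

Δ: Δ0=-5, Δ1=-1
row 1: diag=8, rhs=24; c'=3/8, d'=3
back: M1=3
M: M0=0, M1=3, M2=0
seg 0: a=4, c=M0/2=0, d=(M1−M0)/(6·1)=1/2, b=Δ0−h0·(2M0+M1)/6=-11/2
seg 1: a=-1, c=M1/2=3/2, d=(M2−M1)/(6·3)=-1/6, b=Δ1−h1·(2M1+M2)/6=-4
t_q=13/4 → seg 1, τ=9/4; S=-1+-4·τ+3/2·τ²+-1/6·τ³=-551/128

  seg 0: a=4 b=-11/2 c=0 d=1/2
  seg 1: a=-1 b=-4 c=3/2 d=-1/6
S(13/4) = -551/128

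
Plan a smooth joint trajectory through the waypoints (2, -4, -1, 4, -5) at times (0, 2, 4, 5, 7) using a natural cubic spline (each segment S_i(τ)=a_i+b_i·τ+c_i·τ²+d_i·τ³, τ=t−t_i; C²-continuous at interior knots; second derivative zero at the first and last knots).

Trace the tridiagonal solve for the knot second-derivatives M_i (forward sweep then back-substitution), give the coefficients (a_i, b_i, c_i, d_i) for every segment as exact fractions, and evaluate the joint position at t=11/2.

  seg 0: a=2 b=-961/256 c=0 d=193/1024
  seg 1: a=-4 b=-191/128 c=579/512 d=187/1024
  seg 2: a=-1 b=1337/256 c=285/128 d=-627/256
  seg 3: a=4 b=149/64 c=-1311/256 d=437/512
S(11/2) = 16345/4096

Δ: Δ0=-3, Δ1=3/2, Δ2=5, Δ3=-9/2
row 1: diag=8, rhs=27; c'=1/4, d'=27/8
row 2: denom=6−2·1/4=11/2; d'=(21−2·27/8)/(11/2)=57/22
row 3: denom=6−1·2/11=64/11; d'=(-57−1·57/22)/(64/11)=-1311/128
back: M3=-1311/128
back: M2=57/22−2/11·-1311/128=285/64
back: M1=27/8−1/4·285/64=579/256
M: M0=0, M1=579/256, M2=285/64, M3=-1311/128, M4=0
seg 0: a=2, c=M0/2=0, d=(M1−M0)/(6·2)=193/1024, b=Δ0−h0·(2M0+M1)/6=-961/256
seg 1: a=-4, c=M1/2=579/512, d=(M2−M1)/(6·2)=187/1024, b=Δ1−h1·(2M1+M2)/6=-191/128
seg 2: a=-1, c=M2/2=285/128, d=(M3−M2)/(6·1)=-627/256, b=Δ2−h2·(2M2+M3)/6=1337/256
seg 3: a=4, c=M3/2=-1311/256, d=(M4−M3)/(6·2)=437/512, b=Δ3−h3·(2M3+M4)/6=149/64
t_q=11/2 → seg 3, τ=1/2; S=4+149/64·τ+-1311/256·τ²+437/512·τ³=16345/4096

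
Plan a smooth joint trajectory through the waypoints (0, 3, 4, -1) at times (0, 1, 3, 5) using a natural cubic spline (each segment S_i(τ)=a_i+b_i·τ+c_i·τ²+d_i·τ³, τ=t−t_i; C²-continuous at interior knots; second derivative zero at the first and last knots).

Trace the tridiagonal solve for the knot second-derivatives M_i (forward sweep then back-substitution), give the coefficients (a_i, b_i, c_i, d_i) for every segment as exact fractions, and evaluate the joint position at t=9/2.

Δ: Δ0=3, Δ1=1/2, Δ2=-5/2
row 1: diag=6, rhs=-15; c'=1/3, d'=-5/2
row 2: denom=8−2·1/3=22/3; d'=(-18−2·-5/2)/(22/3)=-39/22
back: M2=-39/22
back: M1=-5/2−1/3·-39/22=-21/11
M: M0=0, M1=-21/11, M2=-39/22, M3=0
seg 0: a=0, c=M0/2=0, d=(M1−M0)/(6·1)=-7/22, b=Δ0−h0·(2M0+M1)/6=73/22
seg 1: a=3, c=M1/2=-21/22, d=(M2−M1)/(6·2)=1/88, b=Δ1−h1·(2M1+M2)/6=26/11
seg 2: a=4, c=M2/2=-39/44, d=(M3−M2)/(6·2)=13/88, b=Δ2−h2·(2M2+M3)/6=-29/22
t_q=9/2 → seg 2, τ=3/2; S=4+-29/22·τ+-39/44·τ²+13/88·τ³=371/704

  seg 0: a=0 b=73/22 c=0 d=-7/22
  seg 1: a=3 b=26/11 c=-21/22 d=1/88
  seg 2: a=4 b=-29/22 c=-39/44 d=13/88
S(9/2) = 371/704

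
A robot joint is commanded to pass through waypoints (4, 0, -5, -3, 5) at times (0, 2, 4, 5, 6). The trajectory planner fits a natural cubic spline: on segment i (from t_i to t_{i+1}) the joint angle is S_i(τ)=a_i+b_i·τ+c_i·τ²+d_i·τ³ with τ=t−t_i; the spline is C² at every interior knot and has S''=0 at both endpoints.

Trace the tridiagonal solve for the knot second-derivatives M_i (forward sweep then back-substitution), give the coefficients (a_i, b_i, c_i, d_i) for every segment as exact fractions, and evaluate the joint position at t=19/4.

Δ: Δ0=-2, Δ1=-5/2, Δ2=2, Δ3=8
row 1: diag=8, rhs=-3; c'=1/4, d'=-3/8
row 2: denom=6−2·1/4=11/2; d'=(27−2·-3/8)/(11/2)=111/22
row 3: denom=4−1·2/11=42/11; d'=(36−1·111/22)/(42/11)=227/28
back: M3=227/28
back: M2=111/22−2/11·227/28=25/7
back: M1=-3/8−1/4·25/7=-71/56
M: M0=0, M1=-71/56, M2=25/7, M3=227/28, M4=0
seg 0: a=4, c=M0/2=0, d=(M1−M0)/(6·2)=-71/672, b=Δ0−h0·(2M0+M1)/6=-265/168
seg 1: a=0, c=M1/2=-71/112, d=(M2−M1)/(6·2)=271/672, b=Δ1−h1·(2M1+M2)/6=-239/84
seg 2: a=-5, c=M2/2=25/14, d=(M3−M2)/(6·1)=127/168, b=Δ2−h2·(2M2+M3)/6=-13/24
seg 3: a=-3, c=M3/2=227/56, d=(M4−M3)/(6·1)=-227/168, b=Δ3−h3·(2M3+M4)/6=445/84
t_q=19/4 → seg 2, τ=3/4; S=-5+-13/24·τ+25/14·τ²+127/168·τ³=-14633/3584

  seg 0: a=4 b=-265/168 c=0 d=-71/672
  seg 1: a=0 b=-239/84 c=-71/112 d=271/672
  seg 2: a=-5 b=-13/24 c=25/14 d=127/168
  seg 3: a=-3 b=445/84 c=227/56 d=-227/168
S(19/4) = -14633/3584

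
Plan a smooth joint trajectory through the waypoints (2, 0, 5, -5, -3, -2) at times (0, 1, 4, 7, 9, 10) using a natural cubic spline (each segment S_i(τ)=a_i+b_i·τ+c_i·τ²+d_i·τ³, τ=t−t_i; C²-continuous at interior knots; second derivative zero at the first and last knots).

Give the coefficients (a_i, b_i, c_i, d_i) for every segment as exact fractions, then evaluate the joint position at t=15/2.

  seg 0: a=2 b=-611/222 c=0 d=167/222
  seg 1: a=0 b=-55/111 c=167/74 d=-341/666
  seg 2: a=5 b=-173/222 c=-87/37 d=1/2
  seg 3: a=-5 b=-154/111 c=159/74 d=-53/111
  seg 4: a=-3 b=164/111 c=-53/74 d=53/222
S(15/2) = -193/37

Δ: Δ0=-2, Δ1=5/3, Δ2=-10/3, Δ3=1, Δ4=1
row 1: diag=8, rhs=22; c'=3/8, d'=11/4
row 2: denom=12−3·3/8=87/8; d'=(-30−3·11/4)/(87/8)=-102/29
row 3: denom=10−3·8/29=266/29; d'=(26−3·-102/29)/(266/29)=530/133
row 4: denom=6−2·29/133=740/133; d'=(0−2·530/133)/(740/133)=-53/37
back: M4=-53/37
back: M3=530/133−29/133·-53/37=159/37
back: M2=-102/29−8/29·159/37=-174/37
back: M1=11/4−3/8·-174/37=167/37
M: M0=0, M1=167/37, M2=-174/37, M3=159/37, M4=-53/37, M5=0
seg 0: a=2, c=M0/2=0, d=(M1−M0)/(6·1)=167/222, b=Δ0−h0·(2M0+M1)/6=-611/222
seg 1: a=0, c=M1/2=167/74, d=(M2−M1)/(6·3)=-341/666, b=Δ1−h1·(2M1+M2)/6=-55/111
seg 2: a=5, c=M2/2=-87/37, d=(M3−M2)/(6·3)=1/2, b=Δ2−h2·(2M2+M3)/6=-173/222
seg 3: a=-5, c=M3/2=159/74, d=(M4−M3)/(6·2)=-53/111, b=Δ3−h3·(2M3+M4)/6=-154/111
seg 4: a=-3, c=M4/2=-53/74, d=(M5−M4)/(6·1)=53/222, b=Δ4−h4·(2M4+M5)/6=164/111
t_q=15/2 → seg 3, τ=1/2; S=-5+-154/111·τ+159/74·τ²+-53/111·τ³=-193/37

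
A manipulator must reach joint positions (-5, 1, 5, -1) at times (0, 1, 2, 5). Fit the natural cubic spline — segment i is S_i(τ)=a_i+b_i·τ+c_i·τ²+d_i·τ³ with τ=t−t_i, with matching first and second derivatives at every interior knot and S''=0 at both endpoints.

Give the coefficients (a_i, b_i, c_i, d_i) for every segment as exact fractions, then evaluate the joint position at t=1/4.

Δ: Δ0=6, Δ1=4, Δ2=-2
row 1: diag=4, rhs=-12; c'=1/4, d'=-3
row 2: denom=8−1·1/4=31/4; d'=(-36−1·-3)/(31/4)=-132/31
back: M2=-132/31
back: M1=-3−1/4·-132/31=-60/31
M: M0=0, M1=-60/31, M2=-132/31, M3=0
seg 0: a=-5, c=M0/2=0, d=(M1−M0)/(6·1)=-10/31, b=Δ0−h0·(2M0+M1)/6=196/31
seg 1: a=1, c=M1/2=-30/31, d=(M2−M1)/(6·1)=-12/31, b=Δ1−h1·(2M1+M2)/6=166/31
seg 2: a=5, c=M2/2=-66/31, d=(M3−M2)/(6·3)=22/93, b=Δ2−h2·(2M2+M3)/6=70/31
t_q=1/4 → seg 0, τ=1/4; S=-5+196/31·τ+0·τ²+-10/31·τ³=-3397/992

  seg 0: a=-5 b=196/31 c=0 d=-10/31
  seg 1: a=1 b=166/31 c=-30/31 d=-12/31
  seg 2: a=5 b=70/31 c=-66/31 d=22/93
S(1/4) = -3397/992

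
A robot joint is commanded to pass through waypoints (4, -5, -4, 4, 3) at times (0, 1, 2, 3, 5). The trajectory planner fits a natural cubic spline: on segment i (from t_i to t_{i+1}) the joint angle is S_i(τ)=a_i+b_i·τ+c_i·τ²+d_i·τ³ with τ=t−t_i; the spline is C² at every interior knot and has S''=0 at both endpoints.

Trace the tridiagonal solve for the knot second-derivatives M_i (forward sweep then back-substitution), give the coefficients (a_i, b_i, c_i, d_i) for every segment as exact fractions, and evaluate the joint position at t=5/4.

Δ: Δ0=-9, Δ1=1, Δ2=8, Δ3=-1/2
row 1: diag=4, rhs=60; c'=1/4, d'=15
row 2: denom=4−1·1/4=15/4; d'=(42−1·15)/(15/4)=36/5
row 3: denom=6−1·4/15=86/15; d'=(-51−1·36/5)/(86/15)=-873/86
back: M3=-873/86
back: M2=36/5−4/15·-873/86=426/43
back: M1=15−1/4·426/43=1077/86
M: M0=0, M1=1077/86, M2=426/43, M3=-873/86, M4=0
seg 0: a=4, c=M0/2=0, d=(M1−M0)/(6·1)=359/172, b=Δ0−h0·(2M0+M1)/6=-1907/172
seg 1: a=-5, c=M1/2=1077/172, d=(M2−M1)/(6·1)=-75/172, b=Δ1−h1·(2M1+M2)/6=-415/86
seg 2: a=-4, c=M2/2=213/43, d=(M3−M2)/(6·1)=-575/172, b=Δ2−h2·(2M2+M3)/6=1099/172
seg 3: a=4, c=M3/2=-873/172, d=(M4−M3)/(6·2)=291/344, b=Δ3−h3·(2M3+M4)/6=539/86
t_q=5/4 → seg 1, τ=1/4; S=-5+-415/86·τ+1077/172·τ²+-75/172·τ³=-64087/11008

  seg 0: a=4 b=-1907/172 c=0 d=359/172
  seg 1: a=-5 b=-415/86 c=1077/172 d=-75/172
  seg 2: a=-4 b=1099/172 c=213/43 d=-575/172
  seg 3: a=4 b=539/86 c=-873/172 d=291/344
S(5/4) = -64087/11008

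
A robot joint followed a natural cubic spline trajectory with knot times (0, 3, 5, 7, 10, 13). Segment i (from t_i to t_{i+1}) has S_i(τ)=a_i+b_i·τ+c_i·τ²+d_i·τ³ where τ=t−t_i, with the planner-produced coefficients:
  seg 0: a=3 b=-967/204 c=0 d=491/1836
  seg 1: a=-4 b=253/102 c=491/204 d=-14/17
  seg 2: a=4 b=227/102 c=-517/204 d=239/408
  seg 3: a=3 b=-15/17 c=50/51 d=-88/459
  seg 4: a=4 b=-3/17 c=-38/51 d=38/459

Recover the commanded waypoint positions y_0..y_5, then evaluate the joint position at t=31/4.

y_0=3 y_1=-4 y_2=4 y_3=3 y_4=4 y_5=-1
S(31/4) = 191/68

y_0 = S_0(0) = a_0 = 3
y_1 = S_1(0) = a_1 = -4
y_2 = S_2(0) = a_2 = 4
y_3 = S_3(0) = a_3 = 3
y_4 = S_4(0) = a_4 = 4
y_5 = S_4(3) = -1
t_q=31/4 is in segment 3 (τ=3/4); S_3(τ)=191/68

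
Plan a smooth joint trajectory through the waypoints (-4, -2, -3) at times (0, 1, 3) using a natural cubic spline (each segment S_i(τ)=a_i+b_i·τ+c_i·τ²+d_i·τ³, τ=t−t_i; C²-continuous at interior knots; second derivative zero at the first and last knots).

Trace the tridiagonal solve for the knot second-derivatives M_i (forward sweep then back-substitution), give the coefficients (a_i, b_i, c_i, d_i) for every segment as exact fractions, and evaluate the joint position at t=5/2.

Δ: Δ0=2, Δ1=-1/2
row 1: diag=6, rhs=-15; c'=1/3, d'=-5/2
back: M1=-5/2
M: M0=0, M1=-5/2, M2=0
seg 0: a=-4, c=M0/2=0, d=(M1−M0)/(6·1)=-5/12, b=Δ0−h0·(2M0+M1)/6=29/12
seg 1: a=-2, c=M1/2=-5/4, d=(M2−M1)/(6·2)=5/24, b=Δ1−h1·(2M1+M2)/6=7/6
t_q=5/2 → seg 1, τ=3/2; S=-2+7/6·τ+-5/4·τ²+5/24·τ³=-151/64

  seg 0: a=-4 b=29/12 c=0 d=-5/12
  seg 1: a=-2 b=7/6 c=-5/4 d=5/24
S(5/2) = -151/64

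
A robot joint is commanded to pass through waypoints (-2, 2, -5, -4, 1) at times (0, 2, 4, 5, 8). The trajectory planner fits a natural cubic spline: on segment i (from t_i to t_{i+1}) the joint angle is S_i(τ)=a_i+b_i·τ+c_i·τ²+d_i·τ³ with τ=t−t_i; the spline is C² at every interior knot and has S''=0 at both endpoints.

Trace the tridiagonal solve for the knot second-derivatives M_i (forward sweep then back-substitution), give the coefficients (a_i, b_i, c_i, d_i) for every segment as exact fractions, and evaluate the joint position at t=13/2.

  seg 0: a=-2 b=4039/1032 c=0 d=-1975/4128
  seg 1: a=2 b=-943/516 c=-1975/688 d=4199/4128
  seg 2: a=-5 b=-1139/1032 c=139/43 d=-1165/1032
  seg 3: a=-4 b=1019/516 c=-53/344 d=53/3096
S(13/2) = -3651/2752

Δ: Δ0=2, Δ1=-7/2, Δ2=1, Δ3=5/3
row 1: diag=8, rhs=-33; c'=1/4, d'=-33/8
row 2: denom=6−2·1/4=11/2; d'=(27−2·-33/8)/(11/2)=141/22
row 3: denom=8−1·2/11=86/11; d'=(4−1·141/22)/(86/11)=-53/172
back: M3=-53/172
back: M2=141/22−2/11·-53/172=278/43
back: M1=-33/8−1/4·278/43=-1975/344
M: M0=0, M1=-1975/344, M2=278/43, M3=-53/172, M4=0
seg 0: a=-2, c=M0/2=0, d=(M1−M0)/(6·2)=-1975/4128, b=Δ0−h0·(2M0+M1)/6=4039/1032
seg 1: a=2, c=M1/2=-1975/688, d=(M2−M1)/(6·2)=4199/4128, b=Δ1−h1·(2M1+M2)/6=-943/516
seg 2: a=-5, c=M2/2=139/43, d=(M3−M2)/(6·1)=-1165/1032, b=Δ2−h2·(2M2+M3)/6=-1139/1032
seg 3: a=-4, c=M3/2=-53/344, d=(M4−M3)/(6·3)=53/3096, b=Δ3−h3·(2M3+M4)/6=1019/516
t_q=13/2 → seg 3, τ=3/2; S=-4+1019/516·τ+-53/344·τ²+53/3096·τ³=-3651/2752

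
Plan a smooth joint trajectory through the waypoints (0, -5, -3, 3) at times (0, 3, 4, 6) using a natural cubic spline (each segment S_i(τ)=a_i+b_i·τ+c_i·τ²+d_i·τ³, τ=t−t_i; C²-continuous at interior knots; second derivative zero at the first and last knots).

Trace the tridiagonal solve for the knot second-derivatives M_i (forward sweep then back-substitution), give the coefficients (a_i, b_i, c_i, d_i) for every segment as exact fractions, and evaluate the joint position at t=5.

  seg 0: a=0 b=-424/141 c=0 d=7/47
  seg 1: a=-5 b=143/141 c=63/47 d=-50/141
  seg 2: a=-3 b=371/141 c=13/47 d=-13/282
S(5) = -13/94

Δ: Δ0=-5/3, Δ1=2, Δ2=3
row 1: diag=8, rhs=22; c'=1/8, d'=11/4
row 2: denom=6−1·1/8=47/8; d'=(6−1·11/4)/(47/8)=26/47
back: M2=26/47
back: M1=11/4−1/8·26/47=126/47
M: M0=0, M1=126/47, M2=26/47, M3=0
seg 0: a=0, c=M0/2=0, d=(M1−M0)/(6·3)=7/47, b=Δ0−h0·(2M0+M1)/6=-424/141
seg 1: a=-5, c=M1/2=63/47, d=(M2−M1)/(6·1)=-50/141, b=Δ1−h1·(2M1+M2)/6=143/141
seg 2: a=-3, c=M2/2=13/47, d=(M3−M2)/(6·2)=-13/282, b=Δ2−h2·(2M2+M3)/6=371/141
t_q=5 → seg 2, τ=1; S=-3+371/141·τ+13/47·τ²+-13/282·τ³=-13/94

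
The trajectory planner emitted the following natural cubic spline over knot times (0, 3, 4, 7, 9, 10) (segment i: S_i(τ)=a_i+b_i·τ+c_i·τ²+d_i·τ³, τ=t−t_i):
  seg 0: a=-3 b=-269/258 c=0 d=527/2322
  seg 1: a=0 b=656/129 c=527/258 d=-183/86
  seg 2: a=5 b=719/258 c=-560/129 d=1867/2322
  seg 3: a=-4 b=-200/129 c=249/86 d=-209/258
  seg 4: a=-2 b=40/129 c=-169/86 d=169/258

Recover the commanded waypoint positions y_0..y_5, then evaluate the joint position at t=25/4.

y_0 = S_0(0) = a_0 = -3
y_1 = S_1(0) = a_1 = 0
y_2 = S_2(0) = a_2 = 5
y_3 = S_3(0) = a_3 = -4
y_4 = S_4(0) = a_4 = -2
y_5 = S_4(1) = -3
t_q=25/4 is in segment 2 (τ=9/4); S_2(τ)=-8519/5504

y_0=-3 y_1=0 y_2=5 y_3=-4 y_4=-2 y_5=-3
S(25/4) = -8519/5504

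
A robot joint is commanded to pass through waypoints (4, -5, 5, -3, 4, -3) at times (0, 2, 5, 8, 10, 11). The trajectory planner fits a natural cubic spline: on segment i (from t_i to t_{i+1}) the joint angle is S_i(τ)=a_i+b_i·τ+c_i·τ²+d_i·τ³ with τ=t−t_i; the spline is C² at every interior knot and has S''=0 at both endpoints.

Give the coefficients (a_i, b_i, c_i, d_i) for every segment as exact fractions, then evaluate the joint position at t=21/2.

Δ: Δ0=-9/2, Δ1=10/3, Δ2=-8/3, Δ3=7/2, Δ4=-7
row 1: diag=10, rhs=47; c'=3/10, d'=47/10
row 2: denom=12−3·3/10=111/10; d'=(-36−3·47/10)/(111/10)=-167/37
row 3: denom=10−3·10/37=340/37; d'=(37−3·-167/37)/(340/37)=11/2
row 4: denom=6−2·37/170=473/85; d'=(-63−2·11/2)/(473/85)=-6290/473
back: M4=-6290/473
back: M3=11/2−37/170·-6290/473=7941/946
back: M2=-167/37−10/37·7941/946=-3208/473
back: M1=47/10−3/10·-3208/473=6371/946
M: M0=0, M1=6371/946, M2=-3208/473, M3=7941/946, M4=-6290/473, M5=0
seg 0: a=4, c=M0/2=0, d=(M1−M0)/(6·2)=6371/11352, b=Δ0−h0·(2M0+M1)/6=-9571/1419
seg 1: a=-5, c=M1/2=6371/1892, d=(M2−M1)/(6·3)=-12787/17028, b=Δ1−h1·(2M1+M2)/6=-29/2838
seg 2: a=5, c=M2/2=-1604/473, d=(M3−M2)/(6·3)=14357/17028, b=Δ2−h2·(2M2+M3)/6=-463/5676
seg 3: a=-3, c=M3/2=7941/1892, d=(M4−M3)/(6·2)=-20521/11352, b=Δ3−h3·(2M3+M4)/6=6631/2838
seg 4: a=4, c=M4/2=-3145/473, d=(M5−M4)/(6·1)=3145/1419, b=Δ4−h4·(2M4+M5)/6=-3643/1419
t_q=21/2 → seg 4, τ=1/2; S=4+-3643/1419·τ+-3145/473·τ²+3145/1419·τ³=5037/3784

  seg 0: a=4 b=-9571/1419 c=0 d=6371/11352
  seg 1: a=-5 b=-29/2838 c=6371/1892 d=-12787/17028
  seg 2: a=5 b=-463/5676 c=-1604/473 d=14357/17028
  seg 3: a=-3 b=6631/2838 c=7941/1892 d=-20521/11352
  seg 4: a=4 b=-3643/1419 c=-3145/473 d=3145/1419
S(21/2) = 5037/3784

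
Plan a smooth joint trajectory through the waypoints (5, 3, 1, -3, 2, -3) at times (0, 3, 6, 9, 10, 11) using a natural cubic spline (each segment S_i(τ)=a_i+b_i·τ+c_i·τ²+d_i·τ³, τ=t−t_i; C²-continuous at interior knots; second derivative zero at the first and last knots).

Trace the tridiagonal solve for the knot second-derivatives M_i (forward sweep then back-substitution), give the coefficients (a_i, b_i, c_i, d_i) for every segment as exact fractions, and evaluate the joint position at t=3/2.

  seg 0: a=5 b=-1214/1251 c=0 d=380/11259
  seg 1: a=3 b=-74/1251 c=380/1251 d=-1900/11259
  seg 2: a=1 b=-3494/1251 c=-1520/1251 d=6386/11259
  seg 3: a=-3 b=6544/1251 c=1622/417 d=-5155/1251
  seg 4: a=2 b=811/1251 c=-3533/417 d=3533/1251
S(3/2) = 1017/278

Δ: Δ0=-2/3, Δ1=-2/3, Δ2=-4/3, Δ3=5, Δ4=-5
row 1: diag=12, rhs=0; c'=1/4, d'=0
row 2: denom=12−3·1/4=45/4; d'=(-4−3·0)/(45/4)=-16/45
row 3: denom=8−3·4/15=36/5; d'=(38−3·-16/45)/(36/5)=293/54
row 4: denom=4−1·5/36=139/36; d'=(-60−1·293/54)/(139/36)=-7066/417
back: M4=-7066/417
back: M3=293/54−5/36·-7066/417=3244/417
back: M2=-16/45−4/15·3244/417=-3040/1251
back: M1=0−1/4·-3040/1251=760/1251
M: M0=0, M1=760/1251, M2=-3040/1251, M3=3244/417, M4=-7066/417, M5=0
seg 0: a=5, c=M0/2=0, d=(M1−M0)/(6·3)=380/11259, b=Δ0−h0·(2M0+M1)/6=-1214/1251
seg 1: a=3, c=M1/2=380/1251, d=(M2−M1)/(6·3)=-1900/11259, b=Δ1−h1·(2M1+M2)/6=-74/1251
seg 2: a=1, c=M2/2=-1520/1251, d=(M3−M2)/(6·3)=6386/11259, b=Δ2−h2·(2M2+M3)/6=-3494/1251
seg 3: a=-3, c=M3/2=1622/417, d=(M4−M3)/(6·1)=-5155/1251, b=Δ3−h3·(2M3+M4)/6=6544/1251
seg 4: a=2, c=M4/2=-3533/417, d=(M5−M4)/(6·1)=3533/1251, b=Δ4−h4·(2M4+M5)/6=811/1251
t_q=3/2 → seg 0, τ=3/2; S=5+-1214/1251·τ+0·τ²+380/11259·τ³=1017/278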